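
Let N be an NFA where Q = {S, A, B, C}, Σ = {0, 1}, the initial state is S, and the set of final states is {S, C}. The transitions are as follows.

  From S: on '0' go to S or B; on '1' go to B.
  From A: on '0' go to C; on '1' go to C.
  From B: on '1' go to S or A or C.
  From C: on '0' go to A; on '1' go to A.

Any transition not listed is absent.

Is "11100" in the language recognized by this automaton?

Start in {S}.
Read '1': S→{B}; now {B}.
Read '1': B→{S, A, C}; now {S, A, C}.
Read '1': S→{B}, A→{C}, C→{A}; now {A, B, C}.
Read '0': A→{C}, B→∅, C→{A}; now {A, C}.
Read '0': A→{C}, C→{A}; now {A, C}.
The final set {A, C} contains the accepting state C.

Yes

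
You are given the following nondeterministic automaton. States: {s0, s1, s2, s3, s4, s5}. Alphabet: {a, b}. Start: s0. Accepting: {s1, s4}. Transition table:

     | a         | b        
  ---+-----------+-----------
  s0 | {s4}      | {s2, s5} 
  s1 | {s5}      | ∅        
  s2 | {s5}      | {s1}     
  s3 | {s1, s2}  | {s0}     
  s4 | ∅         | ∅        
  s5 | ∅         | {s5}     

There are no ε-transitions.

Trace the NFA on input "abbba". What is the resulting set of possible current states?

∅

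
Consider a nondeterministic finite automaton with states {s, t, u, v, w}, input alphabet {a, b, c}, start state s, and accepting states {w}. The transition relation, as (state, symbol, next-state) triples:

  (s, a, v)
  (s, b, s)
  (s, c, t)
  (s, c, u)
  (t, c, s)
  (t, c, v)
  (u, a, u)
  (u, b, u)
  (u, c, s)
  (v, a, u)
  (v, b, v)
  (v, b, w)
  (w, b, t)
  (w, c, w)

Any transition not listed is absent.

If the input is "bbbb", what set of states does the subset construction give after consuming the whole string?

Start in {s}.
Read 'b': s→{s}; now {s}.
Read 'b': s→{s}; now {s}.
Read 'b': s→{s}; now {s}.
Read 'b': s→{s}; now {s}.

{s}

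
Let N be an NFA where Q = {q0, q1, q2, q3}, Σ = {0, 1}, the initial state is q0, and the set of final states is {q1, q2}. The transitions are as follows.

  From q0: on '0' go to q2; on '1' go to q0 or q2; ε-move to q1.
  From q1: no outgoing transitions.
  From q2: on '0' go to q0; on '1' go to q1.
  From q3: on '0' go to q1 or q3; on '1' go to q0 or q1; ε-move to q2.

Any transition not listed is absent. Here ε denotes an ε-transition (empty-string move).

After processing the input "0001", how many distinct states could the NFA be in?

Start: ε-closure({q0}) = {q0, q1}.
Read '0': {q0, q1} → {q2}.
Read '0': {q2} → {q0, q1}.
Read '0': {q0, q1} → {q2}.
Read '1': {q2} → {q1}.
That set has 1 state.

1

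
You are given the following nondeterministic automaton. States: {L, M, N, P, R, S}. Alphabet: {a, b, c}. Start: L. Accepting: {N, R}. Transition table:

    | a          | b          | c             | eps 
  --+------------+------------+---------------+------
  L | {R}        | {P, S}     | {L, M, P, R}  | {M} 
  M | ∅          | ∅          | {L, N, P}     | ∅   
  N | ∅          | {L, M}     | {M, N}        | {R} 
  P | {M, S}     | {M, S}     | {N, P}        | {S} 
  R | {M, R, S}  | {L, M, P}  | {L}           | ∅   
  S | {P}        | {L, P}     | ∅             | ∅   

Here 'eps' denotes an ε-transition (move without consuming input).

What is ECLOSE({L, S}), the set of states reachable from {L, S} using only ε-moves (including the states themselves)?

{L, M, S}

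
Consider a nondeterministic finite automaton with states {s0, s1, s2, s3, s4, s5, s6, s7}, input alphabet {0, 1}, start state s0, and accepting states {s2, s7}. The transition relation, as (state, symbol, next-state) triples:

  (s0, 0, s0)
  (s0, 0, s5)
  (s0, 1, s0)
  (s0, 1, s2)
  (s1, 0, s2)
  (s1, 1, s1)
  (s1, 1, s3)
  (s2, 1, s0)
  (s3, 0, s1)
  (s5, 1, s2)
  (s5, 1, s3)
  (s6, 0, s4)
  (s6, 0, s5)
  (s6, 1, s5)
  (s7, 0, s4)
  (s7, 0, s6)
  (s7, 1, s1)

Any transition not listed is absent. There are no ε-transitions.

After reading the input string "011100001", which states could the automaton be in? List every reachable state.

{s0, s2, s3}

Start in {s0}.
Read '0': s0→{s0, s5}; now {s0, s5}.
Read '1': s0→{s0, s2}, s5→{s2, s3}; now {s0, s2, s3}.
Read '1': s0→{s0, s2}, s2→{s0}, s3→∅; now {s0, s2}.
Read '1': s0→{s0, s2}, s2→{s0}; now {s0, s2}.
Read '0': s0→{s0, s5}, s2→∅; now {s0, s5}.
Read '0': s0→{s0, s5}, s5→∅; now {s0, s5}.
Read '0': s0→{s0, s5}, s5→∅; now {s0, s5}.
Read '0': s0→{s0, s5}, s5→∅; now {s0, s5}.
Read '1': s0→{s0, s2}, s5→{s2, s3}; now {s0, s2, s3}.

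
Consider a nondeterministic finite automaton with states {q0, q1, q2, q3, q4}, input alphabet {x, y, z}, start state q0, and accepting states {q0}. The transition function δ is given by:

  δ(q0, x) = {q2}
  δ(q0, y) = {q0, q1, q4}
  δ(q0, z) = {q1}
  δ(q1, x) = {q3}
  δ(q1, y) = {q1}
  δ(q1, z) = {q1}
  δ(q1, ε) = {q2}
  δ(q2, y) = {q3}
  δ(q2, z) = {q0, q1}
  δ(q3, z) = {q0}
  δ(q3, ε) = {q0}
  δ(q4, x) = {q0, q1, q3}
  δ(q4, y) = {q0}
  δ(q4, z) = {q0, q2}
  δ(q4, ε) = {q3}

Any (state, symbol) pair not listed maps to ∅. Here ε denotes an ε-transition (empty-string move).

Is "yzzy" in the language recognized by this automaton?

Yes

Start in {q0}.
Read 'y': {q0} → {q0, q1, q2, q3, q4}.
Read 'z': {q0, q1, q2, q3, q4} → {q0, q1, q2}.
Read 'z': {q0, q1, q2} → {q0, q1, q2}.
Read 'y': {q0, q1, q2} → {q0, q1, q2, q3, q4}.
The final set {q0, q1, q2, q3, q4} contains the accepting state q0.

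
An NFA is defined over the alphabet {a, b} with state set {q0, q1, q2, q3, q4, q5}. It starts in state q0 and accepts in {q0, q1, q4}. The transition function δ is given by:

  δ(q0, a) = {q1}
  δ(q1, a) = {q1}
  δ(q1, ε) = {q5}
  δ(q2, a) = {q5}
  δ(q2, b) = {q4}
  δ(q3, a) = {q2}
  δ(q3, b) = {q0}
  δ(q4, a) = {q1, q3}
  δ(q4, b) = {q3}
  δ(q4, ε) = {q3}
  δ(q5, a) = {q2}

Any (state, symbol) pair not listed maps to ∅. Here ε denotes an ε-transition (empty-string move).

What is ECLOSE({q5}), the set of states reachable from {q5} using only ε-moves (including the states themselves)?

Begin with {q5}.
No ε-moves leave this set, so the closure equals the set itself.

{q5}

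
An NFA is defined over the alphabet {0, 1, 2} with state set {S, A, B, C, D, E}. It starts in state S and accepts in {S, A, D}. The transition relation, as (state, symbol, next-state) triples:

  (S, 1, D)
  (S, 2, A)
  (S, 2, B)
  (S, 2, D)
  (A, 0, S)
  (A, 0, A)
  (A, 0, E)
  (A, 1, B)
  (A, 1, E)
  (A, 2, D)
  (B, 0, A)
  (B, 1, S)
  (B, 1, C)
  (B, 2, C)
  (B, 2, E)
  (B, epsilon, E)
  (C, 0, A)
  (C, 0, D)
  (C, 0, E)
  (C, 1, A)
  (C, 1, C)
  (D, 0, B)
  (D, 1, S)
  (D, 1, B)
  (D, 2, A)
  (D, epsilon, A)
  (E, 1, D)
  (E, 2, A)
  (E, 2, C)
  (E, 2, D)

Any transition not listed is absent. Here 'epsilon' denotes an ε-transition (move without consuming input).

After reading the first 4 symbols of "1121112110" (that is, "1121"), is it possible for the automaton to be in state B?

Start in {S}.
Read '1': {S} → {A, D}.
Read '1': {A, D} → {S, B, E}.
Read '2': {S, B, E} → {A, B, C, D, E}.
Read '1': {A, B, C, D, E} → {S, A, B, C, D, E}.
State B is in {S, A, B, C, D, E}.

Yes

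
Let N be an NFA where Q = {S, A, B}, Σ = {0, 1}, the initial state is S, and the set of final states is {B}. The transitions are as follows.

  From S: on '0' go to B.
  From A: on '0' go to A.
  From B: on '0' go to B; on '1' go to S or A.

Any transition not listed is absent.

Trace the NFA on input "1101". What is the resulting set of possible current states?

Start in {S}.
Read '1': {S} → ∅.
The set is empty and remains empty for the remaining 3 symbols.

∅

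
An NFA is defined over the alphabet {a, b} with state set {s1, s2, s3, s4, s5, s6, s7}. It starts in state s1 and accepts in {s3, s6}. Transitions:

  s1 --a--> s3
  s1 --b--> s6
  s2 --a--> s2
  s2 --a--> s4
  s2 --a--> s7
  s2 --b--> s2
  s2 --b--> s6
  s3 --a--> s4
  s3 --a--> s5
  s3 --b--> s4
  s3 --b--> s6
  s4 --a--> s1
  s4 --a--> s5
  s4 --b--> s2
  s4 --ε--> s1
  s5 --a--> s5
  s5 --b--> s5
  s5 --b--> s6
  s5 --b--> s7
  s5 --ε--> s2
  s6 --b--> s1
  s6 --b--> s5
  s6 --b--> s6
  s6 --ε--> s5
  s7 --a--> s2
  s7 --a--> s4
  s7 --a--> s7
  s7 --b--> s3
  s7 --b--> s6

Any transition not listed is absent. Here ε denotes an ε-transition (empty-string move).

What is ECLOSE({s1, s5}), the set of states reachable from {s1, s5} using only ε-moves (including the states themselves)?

{s1, s2, s5}

Begin with {s1, s5}.
ε-move s5 → s2; add s2.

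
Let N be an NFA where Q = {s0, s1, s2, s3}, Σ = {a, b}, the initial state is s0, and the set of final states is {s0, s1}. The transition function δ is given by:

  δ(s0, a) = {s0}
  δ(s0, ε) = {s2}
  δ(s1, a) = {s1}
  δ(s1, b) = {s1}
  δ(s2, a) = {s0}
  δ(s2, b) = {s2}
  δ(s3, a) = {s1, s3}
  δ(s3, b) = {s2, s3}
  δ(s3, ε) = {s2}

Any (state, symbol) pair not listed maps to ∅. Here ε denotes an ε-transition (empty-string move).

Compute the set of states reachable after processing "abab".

{s2}

Start: ε-closure({s0}) = {s0, s2}.
Read 'a': s0→{s0}, s2→{s0}; union {s0}; ε-closure = {s0, s2}.
Read 'b': s0→∅, s2→{s2}; now {s2}.
Read 'a': s2→{s0}; union {s0}; ε-closure = {s0, s2}.
Read 'b': s0→∅, s2→{s2}; now {s2}.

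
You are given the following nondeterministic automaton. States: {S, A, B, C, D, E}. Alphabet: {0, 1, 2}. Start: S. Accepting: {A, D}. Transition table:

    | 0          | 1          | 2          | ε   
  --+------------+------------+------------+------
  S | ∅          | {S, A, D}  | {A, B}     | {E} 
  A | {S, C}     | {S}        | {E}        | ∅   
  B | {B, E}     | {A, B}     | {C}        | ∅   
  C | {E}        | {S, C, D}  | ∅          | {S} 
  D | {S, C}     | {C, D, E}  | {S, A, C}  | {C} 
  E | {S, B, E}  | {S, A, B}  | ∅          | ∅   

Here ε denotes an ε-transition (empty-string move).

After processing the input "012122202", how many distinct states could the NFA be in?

Start: ε-closure({S}) = {S, E}.
Read '0': {S, E} → {S, B, E}.
Read '1': {S, B, E} → {S, A, B, C, D, E}.
Read '2': {S, A, B, C, D, E} → {S, A, B, C, E}.
Read '1': {S, A, B, C, E} → {S, A, B, C, D, E}.
Read '2': {S, A, B, C, D, E} → {S, A, B, C, E}.
Read '2': {S, A, B, C, E} → {S, A, B, C, E}.
Read '2': {S, A, B, C, E} → {S, A, B, C, E}.
Read '0': {S, A, B, C, E} → {S, B, C, E}.
Read '2': {S, B, C, E} → {S, A, B, C, E}.
That set has 5 states.

5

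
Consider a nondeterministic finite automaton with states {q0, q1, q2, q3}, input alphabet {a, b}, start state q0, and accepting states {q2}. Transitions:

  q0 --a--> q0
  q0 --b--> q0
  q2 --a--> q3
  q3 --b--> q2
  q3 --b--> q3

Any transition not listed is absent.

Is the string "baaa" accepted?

Start in {q0}.
Read 'b': q0→{q0}; now {q0}.
Read 'a': q0→{q0}; now {q0}.
Read 'a': q0→{q0}; now {q0}.
Read 'a': q0→{q0}; now {q0}.
The final set {q0} contains no accepting state.

No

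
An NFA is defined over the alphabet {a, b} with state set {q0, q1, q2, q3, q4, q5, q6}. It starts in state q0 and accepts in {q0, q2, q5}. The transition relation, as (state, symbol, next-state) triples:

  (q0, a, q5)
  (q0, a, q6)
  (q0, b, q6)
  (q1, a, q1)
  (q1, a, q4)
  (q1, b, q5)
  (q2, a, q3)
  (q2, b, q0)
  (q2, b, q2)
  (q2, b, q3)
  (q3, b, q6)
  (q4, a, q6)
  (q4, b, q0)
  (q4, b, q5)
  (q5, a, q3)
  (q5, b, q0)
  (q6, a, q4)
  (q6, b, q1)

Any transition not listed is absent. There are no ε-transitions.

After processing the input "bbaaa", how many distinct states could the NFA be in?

Start in {q0}.
Read 'b': q0→{q6}; now {q6}.
Read 'b': q6→{q1}; now {q1}.
Read 'a': q1→{q1, q4}; now {q1, q4}.
Read 'a': q1→{q1, q4}, q4→{q6}; now {q1, q4, q6}.
Read 'a': q1→{q1, q4}, q4→{q6}, q6→{q4}; now {q1, q4, q6}.
That set has 3 states.

3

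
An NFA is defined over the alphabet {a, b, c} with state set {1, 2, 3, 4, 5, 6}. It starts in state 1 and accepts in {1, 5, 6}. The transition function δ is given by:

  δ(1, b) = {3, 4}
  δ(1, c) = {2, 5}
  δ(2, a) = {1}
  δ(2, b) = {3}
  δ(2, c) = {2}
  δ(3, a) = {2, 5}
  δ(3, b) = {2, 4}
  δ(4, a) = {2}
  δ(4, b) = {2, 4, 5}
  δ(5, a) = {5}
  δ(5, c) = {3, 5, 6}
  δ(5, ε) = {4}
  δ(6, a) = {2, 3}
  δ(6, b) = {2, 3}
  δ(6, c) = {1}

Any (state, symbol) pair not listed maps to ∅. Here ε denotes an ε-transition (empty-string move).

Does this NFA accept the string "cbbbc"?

Start in {1}.
Read 'c': 1→{2, 5}; union {2, 5}; ε-closure = {2, 4, 5}.
Read 'b': 2→{3}, 4→{2, 4, 5}, 5→∅; now {2, 3, 4, 5}.
Read 'b': 2→{3}, 3→{2, 4}, 4→{2, 4, 5}, 5→∅; now {2, 3, 4, 5}.
Read 'b': 2→{3}, 3→{2, 4}, 4→{2, 4, 5}, 5→∅; now {2, 3, 4, 5}.
Read 'c': 2→{2}, 3→∅, 4→∅, 5→{3, 5, 6}; union {2, 3, 5, 6}; ε-closure = {2, 3, 4, 5, 6}.
The final set {2, 3, 4, 5, 6} contains the accepting states 5, 6.

Yes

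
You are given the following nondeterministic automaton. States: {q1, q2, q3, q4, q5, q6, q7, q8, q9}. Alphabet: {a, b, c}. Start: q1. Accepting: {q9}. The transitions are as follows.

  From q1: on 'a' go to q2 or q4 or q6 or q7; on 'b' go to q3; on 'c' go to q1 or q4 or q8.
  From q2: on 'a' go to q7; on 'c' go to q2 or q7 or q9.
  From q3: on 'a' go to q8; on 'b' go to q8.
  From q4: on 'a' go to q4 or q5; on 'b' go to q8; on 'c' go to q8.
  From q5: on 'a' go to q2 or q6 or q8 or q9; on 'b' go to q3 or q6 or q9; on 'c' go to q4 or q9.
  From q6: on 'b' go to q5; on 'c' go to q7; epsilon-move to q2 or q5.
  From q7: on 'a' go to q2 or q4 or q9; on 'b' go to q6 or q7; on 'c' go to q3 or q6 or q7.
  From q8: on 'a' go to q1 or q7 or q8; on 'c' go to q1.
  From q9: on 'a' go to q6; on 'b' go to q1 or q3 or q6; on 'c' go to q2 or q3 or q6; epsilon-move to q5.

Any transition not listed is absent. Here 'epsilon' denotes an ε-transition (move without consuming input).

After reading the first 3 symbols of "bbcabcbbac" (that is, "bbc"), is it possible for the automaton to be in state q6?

No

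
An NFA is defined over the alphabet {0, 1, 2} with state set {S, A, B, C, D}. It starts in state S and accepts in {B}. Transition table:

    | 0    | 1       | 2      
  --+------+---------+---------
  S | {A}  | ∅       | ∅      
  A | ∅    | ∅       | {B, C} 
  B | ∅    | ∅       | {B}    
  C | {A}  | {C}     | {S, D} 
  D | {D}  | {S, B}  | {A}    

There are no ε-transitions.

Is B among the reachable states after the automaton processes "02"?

Yes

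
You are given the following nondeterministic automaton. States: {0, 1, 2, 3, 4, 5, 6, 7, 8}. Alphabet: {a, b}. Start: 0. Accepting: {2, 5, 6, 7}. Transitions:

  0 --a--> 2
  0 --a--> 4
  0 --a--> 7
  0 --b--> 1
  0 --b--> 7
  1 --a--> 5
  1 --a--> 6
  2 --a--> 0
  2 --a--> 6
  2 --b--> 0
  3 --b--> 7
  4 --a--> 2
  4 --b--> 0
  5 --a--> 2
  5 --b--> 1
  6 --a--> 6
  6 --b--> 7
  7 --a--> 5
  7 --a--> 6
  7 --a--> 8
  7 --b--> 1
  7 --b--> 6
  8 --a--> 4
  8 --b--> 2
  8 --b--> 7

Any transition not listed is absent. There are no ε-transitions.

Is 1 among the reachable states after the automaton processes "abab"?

Yes

Start in {0}.
Read 'a': {0} → {2, 4, 7}.
Read 'b': {2, 4, 7} → {0, 1, 6}.
Read 'a': {0, 1, 6} → {2, 4, 5, 6, 7}.
Read 'b': {2, 4, 5, 6, 7} → {0, 1, 6, 7}.
State 1 is in {0, 1, 6, 7}.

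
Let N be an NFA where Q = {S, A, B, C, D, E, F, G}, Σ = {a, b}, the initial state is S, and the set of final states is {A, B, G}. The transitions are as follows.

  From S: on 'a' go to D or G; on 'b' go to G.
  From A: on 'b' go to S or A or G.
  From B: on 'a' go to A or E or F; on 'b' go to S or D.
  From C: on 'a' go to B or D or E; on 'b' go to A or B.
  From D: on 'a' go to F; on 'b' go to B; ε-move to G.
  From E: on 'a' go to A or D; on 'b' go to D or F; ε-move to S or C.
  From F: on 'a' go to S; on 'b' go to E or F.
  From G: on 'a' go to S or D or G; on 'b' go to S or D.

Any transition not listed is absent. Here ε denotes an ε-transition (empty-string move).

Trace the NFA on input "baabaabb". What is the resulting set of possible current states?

{S, A, B, C, D, E, F, G}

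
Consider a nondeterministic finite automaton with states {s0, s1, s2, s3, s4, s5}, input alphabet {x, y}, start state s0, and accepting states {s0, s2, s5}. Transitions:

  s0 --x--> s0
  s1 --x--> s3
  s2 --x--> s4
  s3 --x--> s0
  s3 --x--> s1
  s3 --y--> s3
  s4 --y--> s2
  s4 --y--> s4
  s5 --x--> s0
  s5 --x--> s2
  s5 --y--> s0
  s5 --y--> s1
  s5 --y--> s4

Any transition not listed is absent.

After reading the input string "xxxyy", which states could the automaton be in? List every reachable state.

∅

Start in {s0}.
Read 'x': s0→{s0}; now {s0}.
Read 'x': s0→{s0}; now {s0}.
Read 'x': s0→{s0}; now {s0}.
Read 'y': s0→∅; now ∅.
The set is empty and remains empty for the remaining 1 symbol.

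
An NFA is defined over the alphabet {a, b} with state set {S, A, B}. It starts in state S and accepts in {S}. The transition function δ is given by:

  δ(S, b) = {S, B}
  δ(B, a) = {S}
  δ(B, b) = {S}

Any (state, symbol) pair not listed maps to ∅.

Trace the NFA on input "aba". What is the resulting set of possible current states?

Start in {S}.
Read 'a': {S} → ∅.
The set is empty and remains empty for the remaining 2 symbols.

∅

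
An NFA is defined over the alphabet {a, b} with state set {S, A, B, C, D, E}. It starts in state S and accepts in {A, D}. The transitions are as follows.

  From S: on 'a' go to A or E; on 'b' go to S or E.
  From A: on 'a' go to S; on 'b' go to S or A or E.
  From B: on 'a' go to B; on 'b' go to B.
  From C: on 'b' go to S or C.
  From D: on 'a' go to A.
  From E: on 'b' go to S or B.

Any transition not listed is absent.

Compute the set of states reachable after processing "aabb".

{S, B, E}

Start in {S}.
Read 'a': {S} → {A, E}.
Read 'a': {A, E} → {S}.
Read 'b': {S} → {S, E}.
Read 'b': {S, E} → {S, B, E}.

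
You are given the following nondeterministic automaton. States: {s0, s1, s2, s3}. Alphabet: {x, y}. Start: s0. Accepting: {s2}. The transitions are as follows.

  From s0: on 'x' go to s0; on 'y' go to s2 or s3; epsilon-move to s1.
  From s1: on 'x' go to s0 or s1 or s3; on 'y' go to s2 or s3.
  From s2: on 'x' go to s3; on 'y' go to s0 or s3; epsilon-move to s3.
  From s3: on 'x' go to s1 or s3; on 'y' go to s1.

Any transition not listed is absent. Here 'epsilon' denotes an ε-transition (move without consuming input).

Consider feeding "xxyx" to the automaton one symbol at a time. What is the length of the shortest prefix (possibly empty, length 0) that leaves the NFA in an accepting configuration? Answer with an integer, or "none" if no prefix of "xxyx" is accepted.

3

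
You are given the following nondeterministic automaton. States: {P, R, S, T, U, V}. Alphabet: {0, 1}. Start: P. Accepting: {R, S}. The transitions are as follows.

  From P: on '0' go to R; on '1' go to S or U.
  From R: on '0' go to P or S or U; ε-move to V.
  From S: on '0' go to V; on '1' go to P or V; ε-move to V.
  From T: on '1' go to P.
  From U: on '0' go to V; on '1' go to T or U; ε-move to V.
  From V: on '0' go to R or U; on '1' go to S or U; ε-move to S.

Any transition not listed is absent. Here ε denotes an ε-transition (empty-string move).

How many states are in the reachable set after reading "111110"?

4

Start in {P}.
Read '1': P→{S, U}; union {S, U}; ε-closure = {S, U, V}.
Read '1': S→{P, V}, U→{T, U}, V→{S, U}; now {P, S, T, U, V}.
Read '1': P→{S, U}, S→{P, V}, T→{P}, U→{T, U}, V→{S, U}; now {P, S, T, U, V}.
Read '1': P→{S, U}, S→{P, V}, T→{P}, U→{T, U}, V→{S, U}; now {P, S, T, U, V}.
Read '1': P→{S, U}, S→{P, V}, T→{P}, U→{T, U}, V→{S, U}; now {P, S, T, U, V}.
Read '0': P→{R}, S→{V}, T→∅, U→{V}, V→{R, U}; union {R, U, V}; ε-closure = {R, S, U, V}.
That set has 4 states.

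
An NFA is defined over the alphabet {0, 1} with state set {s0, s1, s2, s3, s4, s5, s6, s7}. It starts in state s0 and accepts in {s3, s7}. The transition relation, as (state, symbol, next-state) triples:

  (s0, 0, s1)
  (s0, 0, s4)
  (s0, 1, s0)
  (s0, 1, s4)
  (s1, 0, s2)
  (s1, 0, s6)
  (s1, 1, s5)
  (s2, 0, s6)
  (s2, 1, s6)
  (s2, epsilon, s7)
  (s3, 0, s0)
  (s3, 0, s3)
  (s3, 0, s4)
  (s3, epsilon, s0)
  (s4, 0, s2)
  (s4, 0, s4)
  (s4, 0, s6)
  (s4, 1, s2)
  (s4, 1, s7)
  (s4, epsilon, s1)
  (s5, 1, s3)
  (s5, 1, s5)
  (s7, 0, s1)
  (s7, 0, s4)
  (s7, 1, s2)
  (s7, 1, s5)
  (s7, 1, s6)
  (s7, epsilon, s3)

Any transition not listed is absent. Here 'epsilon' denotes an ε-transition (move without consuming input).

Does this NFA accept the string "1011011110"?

Start in {s0}.
Read '1': {s0} → {s0, s1, s4}.
Read '0': {s0, s1, s4} → {s0, s1, s2, s3, s4, s6, s7}.
Read '1': {s0, s1, s2, s3, s4, s6, s7} → {s0, s1, s2, s3, s4, s5, s6, s7}.
Read '1': {s0, s1, s2, s3, s4, s5, s6, s7} → {s0, s1, s2, s3, s4, s5, s6, s7}.
Read '0': {s0, s1, s2, s3, s4, s5, s6, s7} → {s0, s1, s2, s3, s4, s6, s7}.
Read '1': {s0, s1, s2, s3, s4, s6, s7} → {s0, s1, s2, s3, s4, s5, s6, s7}.
Read '1': {s0, s1, s2, s3, s4, s5, s6, s7} → {s0, s1, s2, s3, s4, s5, s6, s7}.
Read '1': {s0, s1, s2, s3, s4, s5, s6, s7} → {s0, s1, s2, s3, s4, s5, s6, s7}.
Read '1': {s0, s1, s2, s3, s4, s5, s6, s7} → {s0, s1, s2, s3, s4, s5, s6, s7}.
Read '0': {s0, s1, s2, s3, s4, s5, s6, s7} → {s0, s1, s2, s3, s4, s6, s7}.
The final set {s0, s1, s2, s3, s4, s6, s7} contains the accepting states s3, s7.

Yes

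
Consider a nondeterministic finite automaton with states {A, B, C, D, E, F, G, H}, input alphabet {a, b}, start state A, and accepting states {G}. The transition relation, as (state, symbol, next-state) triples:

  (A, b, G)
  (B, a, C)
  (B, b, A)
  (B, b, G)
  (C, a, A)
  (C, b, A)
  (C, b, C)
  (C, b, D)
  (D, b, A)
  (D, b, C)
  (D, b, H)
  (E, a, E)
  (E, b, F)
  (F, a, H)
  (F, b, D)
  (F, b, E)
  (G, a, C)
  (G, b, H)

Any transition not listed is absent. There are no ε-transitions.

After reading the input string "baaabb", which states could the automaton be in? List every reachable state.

∅

Start in {A}.
Read 'b': {A} → {G}.
Read 'a': {G} → {C}.
Read 'a': {C} → {A}.
Read 'a': {A} → ∅.
The set is empty and remains empty for the remaining 2 symbols.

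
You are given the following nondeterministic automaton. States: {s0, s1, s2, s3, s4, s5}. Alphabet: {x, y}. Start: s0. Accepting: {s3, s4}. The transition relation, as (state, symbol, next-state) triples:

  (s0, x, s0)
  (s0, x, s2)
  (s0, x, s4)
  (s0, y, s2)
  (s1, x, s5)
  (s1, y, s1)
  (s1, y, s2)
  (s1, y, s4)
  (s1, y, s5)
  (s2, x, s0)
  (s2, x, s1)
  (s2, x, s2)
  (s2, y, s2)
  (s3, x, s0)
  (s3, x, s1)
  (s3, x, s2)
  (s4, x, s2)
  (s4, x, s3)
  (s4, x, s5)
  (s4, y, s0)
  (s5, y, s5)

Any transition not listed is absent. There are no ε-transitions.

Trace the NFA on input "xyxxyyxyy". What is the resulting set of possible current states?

Start in {s0}.
Read 'x': s0→{s0, s2, s4}; now {s0, s2, s4}.
Read 'y': s0→{s2}, s2→{s2}, s4→{s0}; now {s0, s2}.
Read 'x': s0→{s0, s2, s4}, s2→{s0, s1, s2}; now {s0, s1, s2, s4}.
Read 'x': s0→{s0, s2, s4}, s1→{s5}, s2→{s0, s1, s2}, s4→{s2, s3, s5}; now {s0, s1, s2, s3, s4, s5}.
Read 'y': s0→{s2}, s1→{s1, s2, s4, s5}, s2→{s2}, s3→∅, s4→{s0}, s5→{s5}; now {s0, s1, s2, s4, s5}.
Read 'y': s0→{s2}, s1→{s1, s2, s4, s5}, s2→{s2}, s4→{s0}, s5→{s5}; now {s0, s1, s2, s4, s5}.
Read 'x': s0→{s0, s2, s4}, s1→{s5}, s2→{s0, s1, s2}, s4→{s2, s3, s5}, s5→∅; now {s0, s1, s2, s3, s4, s5}.
Read 'y': s0→{s2}, s1→{s1, s2, s4, s5}, s2→{s2}, s3→∅, s4→{s0}, s5→{s5}; now {s0, s1, s2, s4, s5}.
Read 'y': s0→{s2}, s1→{s1, s2, s4, s5}, s2→{s2}, s4→{s0}, s5→{s5}; now {s0, s1, s2, s4, s5}.

{s0, s1, s2, s4, s5}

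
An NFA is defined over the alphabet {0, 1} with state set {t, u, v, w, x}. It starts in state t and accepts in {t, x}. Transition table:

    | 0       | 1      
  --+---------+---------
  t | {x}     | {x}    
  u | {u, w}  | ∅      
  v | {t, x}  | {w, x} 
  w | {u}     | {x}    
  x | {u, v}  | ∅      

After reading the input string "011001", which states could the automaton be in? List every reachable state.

∅

Start in {t}.
Read '0': {t} → {x}.
Read '1': {x} → ∅.
The set is empty and remains empty for the remaining 4 symbols.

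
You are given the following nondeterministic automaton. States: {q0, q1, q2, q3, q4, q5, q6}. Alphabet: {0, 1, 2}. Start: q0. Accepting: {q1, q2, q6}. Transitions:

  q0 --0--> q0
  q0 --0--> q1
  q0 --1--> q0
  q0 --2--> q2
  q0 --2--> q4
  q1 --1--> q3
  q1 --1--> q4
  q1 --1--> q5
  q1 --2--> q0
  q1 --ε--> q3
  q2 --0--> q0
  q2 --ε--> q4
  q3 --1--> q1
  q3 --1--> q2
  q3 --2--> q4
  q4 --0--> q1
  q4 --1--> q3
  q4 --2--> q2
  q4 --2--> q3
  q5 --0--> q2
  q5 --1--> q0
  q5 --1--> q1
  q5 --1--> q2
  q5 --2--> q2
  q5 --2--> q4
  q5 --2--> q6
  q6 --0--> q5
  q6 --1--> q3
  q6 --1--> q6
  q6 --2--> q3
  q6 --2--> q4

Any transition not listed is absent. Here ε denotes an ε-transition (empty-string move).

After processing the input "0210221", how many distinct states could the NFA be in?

Start in {q0}.
Read '0': {q0} → {q0, q1, q3}.
Read '2': {q0, q1, q3} → {q0, q2, q4}.
Read '1': {q0, q2, q4} → {q0, q3}.
Read '0': {q0, q3} → {q0, q1, q3}.
Read '2': {q0, q1, q3} → {q0, q2, q4}.
Read '2': {q0, q2, q4} → {q2, q3, q4}.
Read '1': {q2, q3, q4} → {q1, q2, q3, q4}.
That set has 4 states.

4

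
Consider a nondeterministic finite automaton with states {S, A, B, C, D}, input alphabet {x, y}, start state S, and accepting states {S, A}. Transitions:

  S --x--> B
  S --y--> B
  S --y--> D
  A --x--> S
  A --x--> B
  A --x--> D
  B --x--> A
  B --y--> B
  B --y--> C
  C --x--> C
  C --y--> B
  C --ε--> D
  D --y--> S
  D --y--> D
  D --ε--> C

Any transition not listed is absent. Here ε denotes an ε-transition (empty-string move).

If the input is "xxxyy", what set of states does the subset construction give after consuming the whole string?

Start in {S}.
Read 'x': S→{B}; now {B}.
Read 'x': B→{A}; now {A}.
Read 'x': A→{S, B, D}; union {S, B, D}; ε-closure = {S, B, C, D}.
Read 'y': S→{B, D}, B→{B, C}, C→{B}, D→{S, D}; now {S, B, C, D}.
Read 'y': S→{B, D}, B→{B, C}, C→{B}, D→{S, D}; now {S, B, C, D}.

{S, B, C, D}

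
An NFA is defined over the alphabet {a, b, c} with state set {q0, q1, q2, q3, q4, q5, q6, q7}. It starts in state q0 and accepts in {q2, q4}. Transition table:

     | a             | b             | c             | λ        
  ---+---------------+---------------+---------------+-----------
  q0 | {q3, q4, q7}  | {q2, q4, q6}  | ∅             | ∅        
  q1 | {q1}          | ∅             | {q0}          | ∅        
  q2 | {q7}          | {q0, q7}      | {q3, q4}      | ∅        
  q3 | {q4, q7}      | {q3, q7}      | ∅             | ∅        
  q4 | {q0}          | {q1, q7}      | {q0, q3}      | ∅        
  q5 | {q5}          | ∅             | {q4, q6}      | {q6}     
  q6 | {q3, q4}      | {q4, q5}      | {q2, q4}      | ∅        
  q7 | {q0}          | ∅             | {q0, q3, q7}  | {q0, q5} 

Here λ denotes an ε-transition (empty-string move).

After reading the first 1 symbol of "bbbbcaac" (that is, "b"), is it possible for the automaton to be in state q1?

No

Start in {q0}.
Read 'b': {q0} → {q2, q4, q6}.
State q1 is not in {q2, q4, q6}.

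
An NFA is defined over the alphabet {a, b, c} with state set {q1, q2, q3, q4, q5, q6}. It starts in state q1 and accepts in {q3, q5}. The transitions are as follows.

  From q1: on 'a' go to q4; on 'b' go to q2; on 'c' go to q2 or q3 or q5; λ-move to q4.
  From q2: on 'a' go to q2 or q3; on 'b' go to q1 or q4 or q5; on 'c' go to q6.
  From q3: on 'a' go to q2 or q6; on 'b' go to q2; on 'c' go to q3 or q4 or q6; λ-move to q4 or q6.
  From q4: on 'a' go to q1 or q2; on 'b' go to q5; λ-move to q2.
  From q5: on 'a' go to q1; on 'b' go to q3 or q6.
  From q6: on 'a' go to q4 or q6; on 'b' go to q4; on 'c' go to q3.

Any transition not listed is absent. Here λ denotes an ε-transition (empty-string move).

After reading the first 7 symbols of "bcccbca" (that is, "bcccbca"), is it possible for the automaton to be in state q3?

Yes

Start: ε-closure({q1}) = {q1, q2, q4}.
Read 'b': {q1, q2, q4} → {q1, q2, q4, q5}.
Read 'c': {q1, q2, q4, q5} → {q2, q3, q4, q5, q6}.
Read 'c': {q2, q3, q4, q5, q6} → {q2, q3, q4, q6}.
Read 'c': {q2, q3, q4, q6} → {q2, q3, q4, q6}.
Read 'b': {q2, q3, q4, q6} → {q1, q2, q4, q5}.
Read 'c': {q1, q2, q4, q5} → {q2, q3, q4, q5, q6}.
Read 'a': {q2, q3, q4, q5, q6} → {q1, q2, q3, q4, q6}.
State q3 is in {q1, q2, q3, q4, q6}.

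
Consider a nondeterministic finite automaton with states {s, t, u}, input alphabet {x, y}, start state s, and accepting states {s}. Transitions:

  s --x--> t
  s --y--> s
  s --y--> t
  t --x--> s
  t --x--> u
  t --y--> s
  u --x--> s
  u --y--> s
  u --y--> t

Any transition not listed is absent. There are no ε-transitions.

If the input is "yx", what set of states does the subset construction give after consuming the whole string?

Start in {s}.
Read 'y': {s} → {s, t}.
Read 'x': {s, t} → {s, t, u}.

{s, t, u}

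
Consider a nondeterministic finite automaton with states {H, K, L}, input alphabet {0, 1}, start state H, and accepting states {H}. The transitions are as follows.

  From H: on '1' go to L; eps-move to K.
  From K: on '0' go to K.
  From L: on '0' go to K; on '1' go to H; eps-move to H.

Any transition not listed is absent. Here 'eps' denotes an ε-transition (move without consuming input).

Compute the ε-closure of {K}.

Begin with {K}.
No ε-moves leave this set, so the closure equals the set itself.

{K}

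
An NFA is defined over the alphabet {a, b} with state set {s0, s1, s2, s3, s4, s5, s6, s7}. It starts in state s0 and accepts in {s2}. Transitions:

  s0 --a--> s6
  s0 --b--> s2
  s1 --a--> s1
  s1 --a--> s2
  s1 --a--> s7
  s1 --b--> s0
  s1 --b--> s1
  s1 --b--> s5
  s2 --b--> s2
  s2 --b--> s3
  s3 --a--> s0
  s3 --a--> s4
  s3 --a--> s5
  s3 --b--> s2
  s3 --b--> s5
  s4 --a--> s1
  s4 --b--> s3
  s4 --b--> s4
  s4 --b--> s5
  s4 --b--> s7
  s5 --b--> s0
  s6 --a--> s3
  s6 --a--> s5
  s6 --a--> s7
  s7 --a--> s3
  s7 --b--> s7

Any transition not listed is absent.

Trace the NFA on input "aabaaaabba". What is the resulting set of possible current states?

{s0, s1, s2, s3, s4, s5, s6, s7}

Start in {s0}.
Read 'a': s0→{s6}; now {s6}.
Read 'a': s6→{s3, s5, s7}; now {s3, s5, s7}.
Read 'b': s3→{s2, s5}, s5→{s0}, s7→{s7}; now {s0, s2, s5, s7}.
Read 'a': s0→{s6}, s2→∅, s5→∅, s7→{s3}; now {s3, s6}.
Read 'a': s3→{s0, s4, s5}, s6→{s3, s5, s7}; now {s0, s3, s4, s5, s7}.
Read 'a': s0→{s6}, s3→{s0, s4, s5}, s4→{s1}, s5→∅, s7→{s3}; now {s0, s1, s3, s4, s5, s6}.
Read 'a': s0→{s6}, s1→{s1, s2, s7}, s3→{s0, s4, s5}, s4→{s1}, s5→∅, s6→{s3, s5, s7}; now {s0, s1, s2, s3, s4, s5, s6, s7}.
Read 'b': s0→{s2}, s1→{s0, s1, s5}, s2→{s2, s3}, s3→{s2, s5}, s4→{s3, s4, s5, s7}, s5→{s0}, s6→∅, s7→{s7}; now {s0, s1, s2, s3, s4, s5, s7}.
Read 'b': s0→{s2}, s1→{s0, s1, s5}, s2→{s2, s3}, s3→{s2, s5}, s4→{s3, s4, s5, s7}, s5→{s0}, s7→{s7}; now {s0, s1, s2, s3, s4, s5, s7}.
Read 'a': s0→{s6}, s1→{s1, s2, s7}, s2→∅, s3→{s0, s4, s5}, s4→{s1}, s5→∅, s7→{s3}; now {s0, s1, s2, s3, s4, s5, s6, s7}.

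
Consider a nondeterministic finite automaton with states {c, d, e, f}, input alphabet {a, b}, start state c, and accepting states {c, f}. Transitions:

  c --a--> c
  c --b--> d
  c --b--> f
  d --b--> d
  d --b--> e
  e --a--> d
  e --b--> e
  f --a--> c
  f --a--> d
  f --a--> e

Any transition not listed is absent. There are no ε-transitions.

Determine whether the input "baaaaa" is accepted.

Start in {c}.
Read 'b': {c} → {d, f}.
Read 'a': {d, f} → {c, d, e}.
Read 'a': {c, d, e} → {c, d}.
Read 'a': {c, d} → {c}.
Read 'a': {c} → {c}.
Read 'a': {c} → {c}.
The final set {c} contains the accepting state c.

Yes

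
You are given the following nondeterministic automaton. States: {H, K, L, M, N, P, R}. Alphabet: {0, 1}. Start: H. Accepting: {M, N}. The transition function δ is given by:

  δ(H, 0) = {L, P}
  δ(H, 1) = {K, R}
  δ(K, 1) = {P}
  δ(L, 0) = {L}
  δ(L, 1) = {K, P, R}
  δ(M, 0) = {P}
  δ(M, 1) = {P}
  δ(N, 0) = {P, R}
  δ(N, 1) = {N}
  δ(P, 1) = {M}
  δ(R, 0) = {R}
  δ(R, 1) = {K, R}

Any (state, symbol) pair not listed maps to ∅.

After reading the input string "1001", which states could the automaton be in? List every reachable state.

Start in {H}.
Read '1': {H} → {K, R}.
Read '0': {K, R} → {R}.
Read '0': {R} → {R}.
Read '1': {R} → {K, R}.

{K, R}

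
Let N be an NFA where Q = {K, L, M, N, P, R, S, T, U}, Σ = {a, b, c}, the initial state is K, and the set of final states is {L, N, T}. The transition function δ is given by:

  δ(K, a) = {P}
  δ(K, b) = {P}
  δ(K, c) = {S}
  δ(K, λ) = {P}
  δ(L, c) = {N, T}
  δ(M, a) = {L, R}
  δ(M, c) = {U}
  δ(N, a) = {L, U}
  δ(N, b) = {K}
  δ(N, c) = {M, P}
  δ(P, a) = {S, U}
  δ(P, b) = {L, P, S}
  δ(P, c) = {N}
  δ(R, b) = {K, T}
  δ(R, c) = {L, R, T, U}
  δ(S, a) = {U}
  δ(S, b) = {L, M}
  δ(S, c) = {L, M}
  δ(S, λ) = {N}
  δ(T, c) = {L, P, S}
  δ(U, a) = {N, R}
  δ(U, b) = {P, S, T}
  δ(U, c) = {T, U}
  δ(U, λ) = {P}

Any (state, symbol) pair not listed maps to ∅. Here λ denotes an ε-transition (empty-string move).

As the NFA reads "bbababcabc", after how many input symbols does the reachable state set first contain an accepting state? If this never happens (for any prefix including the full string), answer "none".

1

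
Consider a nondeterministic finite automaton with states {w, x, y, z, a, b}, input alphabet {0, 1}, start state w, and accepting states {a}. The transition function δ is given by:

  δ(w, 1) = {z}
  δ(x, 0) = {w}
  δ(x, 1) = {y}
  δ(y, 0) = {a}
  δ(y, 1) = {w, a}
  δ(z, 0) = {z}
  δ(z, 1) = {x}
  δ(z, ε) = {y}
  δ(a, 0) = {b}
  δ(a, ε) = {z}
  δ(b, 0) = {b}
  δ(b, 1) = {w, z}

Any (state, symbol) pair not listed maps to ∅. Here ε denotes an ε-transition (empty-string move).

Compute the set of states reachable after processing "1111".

{w, x, y, z, a}

Start in {w}.
Read '1': w→{z}; union {z}; ε-closure = {y, z}.
Read '1': y→{w, a}, z→{x}; union {w, x, a}; ε-closure = {w, x, y, z, a}.
Read '1': w→{z}, x→{y}, y→{w, a}, z→{x}, a→∅; now {w, x, y, z, a}.
Read '1': w→{z}, x→{y}, y→{w, a}, z→{x}, a→∅; now {w, x, y, z, a}.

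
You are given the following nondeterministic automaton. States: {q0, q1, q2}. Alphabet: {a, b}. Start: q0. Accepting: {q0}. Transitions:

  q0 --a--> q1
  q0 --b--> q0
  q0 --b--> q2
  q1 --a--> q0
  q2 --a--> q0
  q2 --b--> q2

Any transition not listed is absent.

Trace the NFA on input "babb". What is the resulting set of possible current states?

{q0, q2}

Start in {q0}.
Read 'b': q0→{q0, q2}; now {q0, q2}.
Read 'a': q0→{q1}, q2→{q0}; now {q0, q1}.
Read 'b': q0→{q0, q2}, q1→∅; now {q0, q2}.
Read 'b': q0→{q0, q2}, q2→{q2}; now {q0, q2}.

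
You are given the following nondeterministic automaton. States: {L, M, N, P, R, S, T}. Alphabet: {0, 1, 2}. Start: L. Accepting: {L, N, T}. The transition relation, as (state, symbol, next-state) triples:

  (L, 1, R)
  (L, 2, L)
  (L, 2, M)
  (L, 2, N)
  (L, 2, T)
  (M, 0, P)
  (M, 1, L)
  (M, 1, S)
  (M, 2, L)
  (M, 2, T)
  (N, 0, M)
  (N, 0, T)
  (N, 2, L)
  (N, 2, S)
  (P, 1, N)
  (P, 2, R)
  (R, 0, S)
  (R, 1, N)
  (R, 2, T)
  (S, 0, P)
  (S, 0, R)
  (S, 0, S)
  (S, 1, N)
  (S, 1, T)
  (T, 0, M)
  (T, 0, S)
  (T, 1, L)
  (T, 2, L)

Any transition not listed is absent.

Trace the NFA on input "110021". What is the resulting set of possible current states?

{L, N, R}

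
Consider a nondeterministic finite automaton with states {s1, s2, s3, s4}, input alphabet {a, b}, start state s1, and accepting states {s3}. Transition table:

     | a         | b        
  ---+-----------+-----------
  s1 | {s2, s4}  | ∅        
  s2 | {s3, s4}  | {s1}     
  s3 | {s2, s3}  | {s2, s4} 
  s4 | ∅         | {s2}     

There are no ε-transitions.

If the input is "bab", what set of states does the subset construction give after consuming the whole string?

∅

Start in {s1}.
Read 'b': {s1} → ∅.
The set is empty and remains empty for the remaining 2 symbols.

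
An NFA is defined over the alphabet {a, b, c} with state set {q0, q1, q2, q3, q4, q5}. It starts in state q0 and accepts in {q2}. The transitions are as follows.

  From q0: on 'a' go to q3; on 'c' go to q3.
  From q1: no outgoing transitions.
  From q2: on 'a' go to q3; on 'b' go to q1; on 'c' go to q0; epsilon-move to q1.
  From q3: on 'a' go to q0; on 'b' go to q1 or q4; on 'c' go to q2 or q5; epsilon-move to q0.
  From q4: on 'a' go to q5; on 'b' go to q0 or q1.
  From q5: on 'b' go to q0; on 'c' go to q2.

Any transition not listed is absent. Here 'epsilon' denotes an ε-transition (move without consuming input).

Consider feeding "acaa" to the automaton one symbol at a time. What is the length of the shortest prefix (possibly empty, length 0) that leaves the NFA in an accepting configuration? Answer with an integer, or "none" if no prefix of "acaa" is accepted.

2

Start in {q0}.
Read 'a': q0→{q3}; union {q3}; ε-closure = {q0, q3}.
Read 'c': q0→{q3}, q3→{q2, q5}; union {q2, q3, q5}; ε-closure = {q0, q1, q2, q3, q5}.
None of the earlier sets intersect F, but {q0, q1, q2, q3, q5} does.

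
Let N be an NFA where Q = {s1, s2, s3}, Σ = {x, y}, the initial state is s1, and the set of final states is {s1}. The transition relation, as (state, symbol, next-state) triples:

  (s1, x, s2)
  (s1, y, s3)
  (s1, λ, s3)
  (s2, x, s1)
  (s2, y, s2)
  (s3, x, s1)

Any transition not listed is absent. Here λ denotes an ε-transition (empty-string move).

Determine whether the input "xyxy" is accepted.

No

Start: ε-closure({s1}) = {s1, s3}.
Read 'x': {s1, s3} → {s1, s2, s3}.
Read 'y': {s1, s2, s3} → {s2, s3}.
Read 'x': {s2, s3} → {s1, s3}.
Read 'y': {s1, s3} → {s3}.
The final set {s3} contains no accepting state.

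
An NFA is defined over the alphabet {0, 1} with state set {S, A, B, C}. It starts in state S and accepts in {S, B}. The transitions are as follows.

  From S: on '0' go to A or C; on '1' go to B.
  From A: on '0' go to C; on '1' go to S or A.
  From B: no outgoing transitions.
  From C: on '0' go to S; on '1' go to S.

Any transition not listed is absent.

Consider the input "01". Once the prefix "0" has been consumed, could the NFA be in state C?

Start in {S}.
Read '0': S→{A, C}; now {A, C}.
State C is in {A, C}.

Yes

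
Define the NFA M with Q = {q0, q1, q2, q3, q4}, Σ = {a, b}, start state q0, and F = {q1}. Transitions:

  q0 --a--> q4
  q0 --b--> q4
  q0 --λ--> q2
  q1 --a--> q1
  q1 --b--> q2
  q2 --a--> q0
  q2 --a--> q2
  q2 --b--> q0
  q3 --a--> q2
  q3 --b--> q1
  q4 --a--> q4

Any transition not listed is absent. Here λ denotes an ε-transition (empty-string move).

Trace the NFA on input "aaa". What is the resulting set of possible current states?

{q0, q2, q4}

Start: ε-closure({q0}) = {q0, q2}.
Read 'a': q0→{q4}, q2→{q0, q2}; now {q0, q2, q4}.
Read 'a': q0→{q4}, q2→{q0, q2}, q4→{q4}; now {q0, q2, q4}.
Read 'a': q0→{q4}, q2→{q0, q2}, q4→{q4}; now {q0, q2, q4}.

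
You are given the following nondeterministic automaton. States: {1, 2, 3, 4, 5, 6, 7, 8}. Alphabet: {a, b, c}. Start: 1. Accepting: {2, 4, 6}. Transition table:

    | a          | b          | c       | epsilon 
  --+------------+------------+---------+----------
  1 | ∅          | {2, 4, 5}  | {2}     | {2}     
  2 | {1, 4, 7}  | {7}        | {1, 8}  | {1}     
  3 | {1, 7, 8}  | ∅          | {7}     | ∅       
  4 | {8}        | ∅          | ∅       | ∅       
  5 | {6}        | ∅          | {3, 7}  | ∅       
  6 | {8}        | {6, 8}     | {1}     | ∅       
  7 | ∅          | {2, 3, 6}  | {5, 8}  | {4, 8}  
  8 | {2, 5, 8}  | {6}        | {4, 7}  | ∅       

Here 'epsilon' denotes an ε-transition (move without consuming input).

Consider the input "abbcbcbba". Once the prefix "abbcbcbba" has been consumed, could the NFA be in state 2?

Start: ε-closure({1}) = {1, 2}.
Read 'a': {1, 2} → {1, 2, 4, 7, 8}.
Read 'b': {1, 2, 4, 7, 8} → {1, 2, 3, 4, 5, 6, 7, 8}.
Read 'b': {1, 2, 3, 4, 5, 6, 7, 8} → {1, 2, 3, 4, 5, 6, 7, 8}.
Read 'c': {1, 2, 3, 4, 5, 6, 7, 8} → {1, 2, 3, 4, 5, 7, 8}.
Read 'b': {1, 2, 3, 4, 5, 7, 8} → {1, 2, 3, 4, 5, 6, 7, 8}.
Read 'c': {1, 2, 3, 4, 5, 6, 7, 8} → {1, 2, 3, 4, 5, 7, 8}.
Read 'b': {1, 2, 3, 4, 5, 7, 8} → {1, 2, 3, 4, 5, 6, 7, 8}.
Read 'b': {1, 2, 3, 4, 5, 6, 7, 8} → {1, 2, 3, 4, 5, 6, 7, 8}.
Read 'a': {1, 2, 3, 4, 5, 6, 7, 8} → {1, 2, 4, 5, 6, 7, 8}.
State 2 is in {1, 2, 4, 5, 6, 7, 8}.

Yes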